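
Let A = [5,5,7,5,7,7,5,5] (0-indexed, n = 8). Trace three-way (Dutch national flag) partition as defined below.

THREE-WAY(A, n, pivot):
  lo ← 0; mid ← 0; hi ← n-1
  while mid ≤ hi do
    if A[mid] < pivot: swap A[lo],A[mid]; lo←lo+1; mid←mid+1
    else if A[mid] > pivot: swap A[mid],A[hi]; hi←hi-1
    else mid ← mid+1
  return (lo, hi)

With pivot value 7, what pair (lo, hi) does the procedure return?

(5, 7)

lo=0 mid=0 hi=7
5<7: swap(0,0), lo=1 mid=1 ⇒ [5,5,7,5,7,7,5,5]
5<7: swap(1,1), lo=2 mid=2 ⇒ [5,5,7,5,7,7,5,5]
7=7: mid=3
5<7: swap(2,3), lo=3 mid=4 ⇒ [5,5,5,7,7,7,5,5]
7=7: mid=5
7=7: mid=6
5<7: swap(3,6), lo=4 mid=7 ⇒ [5,5,5,5,7,7,7,5]
5<7: swap(4,7), lo=5 mid=8 ⇒ [5,5,5,5,5,7,7,7]
done. lo=5 hi=7; A=[5,5,5,5,5,7,7,7]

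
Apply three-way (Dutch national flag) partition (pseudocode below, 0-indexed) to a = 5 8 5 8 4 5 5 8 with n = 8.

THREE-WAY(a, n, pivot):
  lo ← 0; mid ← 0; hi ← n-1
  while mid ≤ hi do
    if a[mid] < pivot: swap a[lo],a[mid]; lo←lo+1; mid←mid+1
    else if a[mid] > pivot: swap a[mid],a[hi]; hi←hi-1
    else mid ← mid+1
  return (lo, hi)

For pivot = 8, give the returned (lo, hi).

lo=0 mid=0 hi=7
5<8: swap(0,0), lo=1 mid=1 ⇒ 5 8 5 8 4 5 5 8
8=8: mid=2
5<8: swap(1,2), lo=2 mid=3 ⇒ 5 5 8 8 4 5 5 8
8=8: mid=4
4<8: swap(2,4), lo=3 mid=5 ⇒ 5 5 4 8 8 5 5 8
5<8: swap(3,5), lo=4 mid=6 ⇒ 5 5 4 5 8 8 5 8
5<8: swap(4,6), lo=5 mid=7 ⇒ 5 5 4 5 5 8 8 8
8=8: mid=8
done. lo=5 hi=7; a=5 5 4 5 5 8 8 8

(5, 7)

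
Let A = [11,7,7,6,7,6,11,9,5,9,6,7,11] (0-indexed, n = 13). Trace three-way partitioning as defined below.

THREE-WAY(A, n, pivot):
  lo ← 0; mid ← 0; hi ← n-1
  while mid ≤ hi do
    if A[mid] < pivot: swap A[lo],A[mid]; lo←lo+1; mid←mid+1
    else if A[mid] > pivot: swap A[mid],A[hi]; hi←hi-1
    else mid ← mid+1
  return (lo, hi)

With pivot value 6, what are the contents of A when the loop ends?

pivot = 6; lo=0, mid=0, hi=12
A[mid]=11>6: swap A[0],A[12]; hi=11 → [11,7,7,6,7,6,11,9,5,9,6,7,11]
A[mid]=11>6: swap A[0],A[11]; hi=10 → [7,7,7,6,7,6,11,9,5,9,6,11,11]
A[mid]=7>6: swap A[0],A[10]; hi=9 → [6,7,7,6,7,6,11,9,5,9,7,11,11]
A[mid]=6=6: mid=1
A[mid]=7>6: swap A[1],A[9]; hi=8 → [6,9,7,6,7,6,11,9,5,7,7,11,11]
A[mid]=9>6: swap A[1],A[8]; hi=7 → [6,5,7,6,7,6,11,9,9,7,7,11,11]
A[mid]=5<6: swap A[0],A[1]; lo=1,mid=2 → [5,6,7,6,7,6,11,9,9,7,7,11,11]
A[mid]=7>6: swap A[2],A[7]; hi=6 → [5,6,9,6,7,6,11,7,9,7,7,11,11]
A[mid]=9>6: swap A[2],A[6]; hi=5 → [5,6,11,6,7,6,9,7,9,7,7,11,11]
A[mid]=11>6: swap A[2],A[5]; hi=4 → [5,6,6,6,7,11,9,7,9,7,7,11,11]
A[mid]=6=6: mid=3
A[mid]=6=6: mid=4
A[mid]=7>6: swap A[4],A[4]; hi=3 → [5,6,6,6,7,11,9,7,9,7,7,11,11]
end: lo=1, hi=3; A = [5,6,6,6,7,11,9,7,9,7,7,11,11]

[5,6,6,6,7,11,9,7,9,7,7,11,11]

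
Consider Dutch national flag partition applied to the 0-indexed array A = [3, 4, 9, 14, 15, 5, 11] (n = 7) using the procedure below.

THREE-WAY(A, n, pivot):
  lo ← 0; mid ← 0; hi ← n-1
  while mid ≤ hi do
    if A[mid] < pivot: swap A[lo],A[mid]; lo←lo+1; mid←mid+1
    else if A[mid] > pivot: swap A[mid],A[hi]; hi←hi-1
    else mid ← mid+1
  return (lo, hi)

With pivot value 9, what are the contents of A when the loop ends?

pivot = 9; lo=0, mid=0, hi=6
A[mid]=3<9: swap A[0],A[0]; lo=1,mid=1 → [3, 4, 9, 14, 15, 5, 11]
A[mid]=4<9: swap A[1],A[1]; lo=2,mid=2 → [3, 4, 9, 14, 15, 5, 11]
A[mid]=9=9: mid=3
A[mid]=14>9: swap A[3],A[6]; hi=5 → [3, 4, 9, 11, 15, 5, 14]
A[mid]=11>9: swap A[3],A[5]; hi=4 → [3, 4, 9, 5, 15, 11, 14]
A[mid]=5<9: swap A[2],A[3]; lo=3,mid=4 → [3, 4, 5, 9, 15, 11, 14]
A[mid]=15>9: swap A[4],A[4]; hi=3 → [3, 4, 5, 9, 15, 11, 14]
end: lo=3, hi=3; A = [3, 4, 5, 9, 15, 11, 14]

[3, 4, 5, 9, 15, 11, 14]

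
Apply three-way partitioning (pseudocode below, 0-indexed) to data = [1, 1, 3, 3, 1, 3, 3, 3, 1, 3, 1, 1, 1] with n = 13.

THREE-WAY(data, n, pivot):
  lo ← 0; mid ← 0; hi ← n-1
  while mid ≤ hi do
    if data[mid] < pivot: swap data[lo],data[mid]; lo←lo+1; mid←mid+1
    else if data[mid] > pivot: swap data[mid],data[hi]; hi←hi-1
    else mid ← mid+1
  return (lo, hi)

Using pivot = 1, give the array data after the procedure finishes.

lo=0 mid=0 hi=12
1=1: mid=1
1=1: mid=2
3>1: swap(2,12), hi=11 ⇒ [1, 1, 1, 3, 1, 3, 3, 3, 1, 3, 1, 1, 3]
1=1: mid=3
3>1: swap(3,11), hi=10 ⇒ [1, 1, 1, 1, 1, 3, 3, 3, 1, 3, 1, 3, 3]
1=1: mid=4
1=1: mid=5
3>1: swap(5,10), hi=9 ⇒ [1, 1, 1, 1, 1, 1, 3, 3, 1, 3, 3, 3, 3]
1=1: mid=6
3>1: swap(6,9), hi=8 ⇒ [1, 1, 1, 1, 1, 1, 3, 3, 1, 3, 3, 3, 3]
3>1: swap(6,8), hi=7 ⇒ [1, 1, 1, 1, 1, 1, 1, 3, 3, 3, 3, 3, 3]
1=1: mid=7
3>1: swap(7,7), hi=6 ⇒ [1, 1, 1, 1, 1, 1, 1, 3, 3, 3, 3, 3, 3]
done. lo=0 hi=6; data=[1, 1, 1, 1, 1, 1, 1, 3, 3, 3, 3, 3, 3]

[1, 1, 1, 1, 1, 1, 1, 3, 3, 3, 3, 3, 3]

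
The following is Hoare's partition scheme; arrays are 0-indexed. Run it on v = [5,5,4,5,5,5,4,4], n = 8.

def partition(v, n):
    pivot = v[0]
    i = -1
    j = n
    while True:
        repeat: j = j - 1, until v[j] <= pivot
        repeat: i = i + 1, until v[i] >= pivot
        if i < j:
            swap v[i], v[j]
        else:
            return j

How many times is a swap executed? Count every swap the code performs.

3

pivot = v[0] = 5; i = -1, j = 8
j→7 (v[7]=4≤5), i→0 (v[0]=5≥5); i<j, swap → [4,5,4,5,5,5,4,5]
j→6 (v[6]=4≤5), i→1 (v[1]=5≥5); i<j, swap → [4,4,4,5,5,5,5,5]
j→5 (v[5]=5≤5), i→3 (v[3]=5≥5); i<j, swap → [4,4,4,5,5,5,5,5]
j→4, i→4; i≥j, return j=4. v = [4,4,4,5,5,5,5,5]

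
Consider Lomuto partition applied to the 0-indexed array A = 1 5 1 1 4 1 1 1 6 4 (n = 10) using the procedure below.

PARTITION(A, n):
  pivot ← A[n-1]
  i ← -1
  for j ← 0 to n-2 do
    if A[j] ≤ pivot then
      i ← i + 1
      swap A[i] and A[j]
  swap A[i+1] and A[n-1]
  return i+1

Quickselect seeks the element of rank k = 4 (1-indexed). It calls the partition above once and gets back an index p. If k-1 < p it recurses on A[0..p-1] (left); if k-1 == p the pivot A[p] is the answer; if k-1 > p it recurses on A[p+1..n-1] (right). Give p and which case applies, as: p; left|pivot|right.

pivot=4, i=-1
j=0: 1≤4, i=0, swap(0,0) ⇒ 1 5 1 1 4 1 1 1 6 4
j=1: 5>4, skip
j=2: 1≤4, i=1, swap(1,2) ⇒ 1 1 5 1 4 1 1 1 6 4
j=3: 1≤4, i=2, swap(2,3) ⇒ 1 1 1 5 4 1 1 1 6 4
j=4: 4≤4, i=3, swap(3,4) ⇒ 1 1 1 4 5 1 1 1 6 4
j=5: 1≤4, i=4, swap(4,5) ⇒ 1 1 1 4 1 5 1 1 6 4
j=6: 1≤4, i=5, swap(5,6) ⇒ 1 1 1 4 1 1 5 1 6 4
j=7: 1≤4, i=6, swap(6,7) ⇒ 1 1 1 4 1 1 1 5 6 4
j=8: 6>4, skip
swap(7,9) ⇒ 1 1 1 4 1 1 1 4 6 5; return 7
p = 7; k-1 = 3 < 7 ⇒ left

7; left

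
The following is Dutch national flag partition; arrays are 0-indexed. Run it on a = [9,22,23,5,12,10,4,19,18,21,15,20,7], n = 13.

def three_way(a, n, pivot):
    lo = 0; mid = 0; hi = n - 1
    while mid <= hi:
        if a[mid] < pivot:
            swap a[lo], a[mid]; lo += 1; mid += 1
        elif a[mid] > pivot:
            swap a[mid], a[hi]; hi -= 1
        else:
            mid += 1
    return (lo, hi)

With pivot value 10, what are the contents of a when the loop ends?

lo=0 mid=0 hi=12
9<10: swap(0,0), lo=1 mid=1 ⇒ [9,22,23,5,12,10,4,19,18,21,15,20,7]
22>10: swap(1,12), hi=11 ⇒ [9,7,23,5,12,10,4,19,18,21,15,20,22]
7<10: swap(1,1), lo=2 mid=2 ⇒ [9,7,23,5,12,10,4,19,18,21,15,20,22]
23>10: swap(2,11), hi=10 ⇒ [9,7,20,5,12,10,4,19,18,21,15,23,22]
20>10: swap(2,10), hi=9 ⇒ [9,7,15,5,12,10,4,19,18,21,20,23,22]
15>10: swap(2,9), hi=8 ⇒ [9,7,21,5,12,10,4,19,18,15,20,23,22]
21>10: swap(2,8), hi=7 ⇒ [9,7,18,5,12,10,4,19,21,15,20,23,22]
18>10: swap(2,7), hi=6 ⇒ [9,7,19,5,12,10,4,18,21,15,20,23,22]
19>10: swap(2,6), hi=5 ⇒ [9,7,4,5,12,10,19,18,21,15,20,23,22]
4<10: swap(2,2), lo=3 mid=3 ⇒ [9,7,4,5,12,10,19,18,21,15,20,23,22]
5<10: swap(3,3), lo=4 mid=4 ⇒ [9,7,4,5,12,10,19,18,21,15,20,23,22]
12>10: swap(4,5), hi=4 ⇒ [9,7,4,5,10,12,19,18,21,15,20,23,22]
10=10: mid=5
done. lo=4 hi=4; a=[9,7,4,5,10,12,19,18,21,15,20,23,22]

[9,7,4,5,10,12,19,18,21,15,20,23,22]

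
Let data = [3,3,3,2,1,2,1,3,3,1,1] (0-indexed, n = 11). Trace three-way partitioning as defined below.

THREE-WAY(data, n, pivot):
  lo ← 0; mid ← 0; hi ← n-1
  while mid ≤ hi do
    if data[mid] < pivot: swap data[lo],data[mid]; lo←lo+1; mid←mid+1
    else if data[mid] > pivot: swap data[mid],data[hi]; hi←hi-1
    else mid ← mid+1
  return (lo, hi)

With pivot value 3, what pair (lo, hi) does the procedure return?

lo=0 mid=0 hi=10
3=3: mid=1
3=3: mid=2
3=3: mid=3
2<3: swap(0,3), lo=1 mid=4 ⇒ [2,3,3,3,1,2,1,3,3,1,1]
1<3: swap(1,4), lo=2 mid=5 ⇒ [2,1,3,3,3,2,1,3,3,1,1]
2<3: swap(2,5), lo=3 mid=6 ⇒ [2,1,2,3,3,3,1,3,3,1,1]
1<3: swap(3,6), lo=4 mid=7 ⇒ [2,1,2,1,3,3,3,3,3,1,1]
3=3: mid=8
3=3: mid=9
1<3: swap(4,9), lo=5 mid=10 ⇒ [2,1,2,1,1,3,3,3,3,3,1]
1<3: swap(5,10), lo=6 mid=11 ⇒ [2,1,2,1,1,1,3,3,3,3,3]
done. lo=6 hi=10; data=[2,1,2,1,1,1,3,3,3,3,3]

(6, 10)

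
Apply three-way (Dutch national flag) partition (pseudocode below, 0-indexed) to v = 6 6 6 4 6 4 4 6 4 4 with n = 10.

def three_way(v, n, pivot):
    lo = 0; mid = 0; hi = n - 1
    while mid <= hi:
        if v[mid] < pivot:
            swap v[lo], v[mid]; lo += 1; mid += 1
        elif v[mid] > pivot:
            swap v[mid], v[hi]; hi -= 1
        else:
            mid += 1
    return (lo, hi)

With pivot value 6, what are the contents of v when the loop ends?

lo=0 mid=0 hi=9
6=6: mid=1
6=6: mid=2
6=6: mid=3
4<6: swap(0,3), lo=1 mid=4 ⇒ 4 6 6 6 6 4 4 6 4 4
6=6: mid=5
4<6: swap(1,5), lo=2 mid=6 ⇒ 4 4 6 6 6 6 4 6 4 4
4<6: swap(2,6), lo=3 mid=7 ⇒ 4 4 4 6 6 6 6 6 4 4
6=6: mid=8
4<6: swap(3,8), lo=4 mid=9 ⇒ 4 4 4 4 6 6 6 6 6 4
4<6: swap(4,9), lo=5 mid=10 ⇒ 4 4 4 4 4 6 6 6 6 6
done. lo=5 hi=9; v=4 4 4 4 4 6 6 6 6 6

4 4 4 4 4 6 6 6 6 6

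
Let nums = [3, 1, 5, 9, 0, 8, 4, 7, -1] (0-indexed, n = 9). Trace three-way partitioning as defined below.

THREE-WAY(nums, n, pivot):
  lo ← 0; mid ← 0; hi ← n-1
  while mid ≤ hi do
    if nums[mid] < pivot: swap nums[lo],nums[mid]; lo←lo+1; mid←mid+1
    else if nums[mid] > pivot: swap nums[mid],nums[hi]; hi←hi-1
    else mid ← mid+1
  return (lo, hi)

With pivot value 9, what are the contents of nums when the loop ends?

[3, 1, 5, 0, 8, 4, 7, -1, 9]

lo=0 mid=0 hi=8
3<9: swap(0,0), lo=1 mid=1 ⇒ [3, 1, 5, 9, 0, 8, 4, 7, -1]
1<9: swap(1,1), lo=2 mid=2 ⇒ [3, 1, 5, 9, 0, 8, 4, 7, -1]
5<9: swap(2,2), lo=3 mid=3 ⇒ [3, 1, 5, 9, 0, 8, 4, 7, -1]
9=9: mid=4
0<9: swap(3,4), lo=4 mid=5 ⇒ [3, 1, 5, 0, 9, 8, 4, 7, -1]
8<9: swap(4,5), lo=5 mid=6 ⇒ [3, 1, 5, 0, 8, 9, 4, 7, -1]
4<9: swap(5,6), lo=6 mid=7 ⇒ [3, 1, 5, 0, 8, 4, 9, 7, -1]
7<9: swap(6,7), lo=7 mid=8 ⇒ [3, 1, 5, 0, 8, 4, 7, 9, -1]
-1<9: swap(7,8), lo=8 mid=9 ⇒ [3, 1, 5, 0, 8, 4, 7, -1, 9]
done. lo=8 hi=8; nums=[3, 1, 5, 0, 8, 4, 7, -1, 9]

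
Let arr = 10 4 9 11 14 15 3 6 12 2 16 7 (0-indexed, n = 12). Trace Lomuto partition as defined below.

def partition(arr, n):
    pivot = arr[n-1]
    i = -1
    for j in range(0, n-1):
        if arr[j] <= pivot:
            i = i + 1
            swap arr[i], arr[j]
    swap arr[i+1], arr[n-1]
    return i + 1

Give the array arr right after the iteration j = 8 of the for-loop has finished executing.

pivot = arr[11] = 7; i = -1
j=0: arr[0]=10 > 7 → no swap
j=1: arr[1]=4 ≤ 7 → i=0, swap arr[0],arr[1] → 4 10 9 11 14 15 3 6 12 2 16 7
j=2: arr[2]=9 > 7 → no swap
j=3: arr[3]=11 > 7 → no swap
j=4: arr[4]=14 > 7 → no swap
j=5: arr[5]=15 > 7 → no swap
j=6: arr[6]=3 ≤ 7 → i=1, swap arr[1],arr[6] → 4 3 9 11 14 15 10 6 12 2 16 7
j=7: arr[7]=6 ≤ 7 → i=2, swap arr[2],arr[7] → 4 3 6 11 14 15 10 9 12 2 16 7
j=8: arr[8]=12 > 7 → no swap
(after j=8) arr = 4 3 6 11 14 15 10 9 12 2 16 7

4 3 6 11 14 15 10 9 12 2 16 7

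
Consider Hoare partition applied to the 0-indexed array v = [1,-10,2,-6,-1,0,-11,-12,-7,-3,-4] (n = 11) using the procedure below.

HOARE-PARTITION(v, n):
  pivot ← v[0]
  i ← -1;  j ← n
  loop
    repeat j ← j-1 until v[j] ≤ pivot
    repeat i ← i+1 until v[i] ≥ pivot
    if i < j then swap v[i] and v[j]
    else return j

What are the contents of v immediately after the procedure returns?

[-4,-10,-3,-6,-1,0,-11,-12,-7,2,1]

pivot = v[0] = 1; i = -1, j = 11
j→10 (v[10]=-4≤1), i→0 (v[0]=1≥1); i<j, swap → [-4,-10,2,-6,-1,0,-11,-12,-7,-3,1]
j→9 (v[9]=-3≤1), i→2 (v[2]=2≥1); i<j, swap → [-4,-10,-3,-6,-1,0,-11,-12,-7,2,1]
j→8, i→9; i≥j, return j=8. v = [-4,-10,-3,-6,-1,0,-11,-12,-7,2,1]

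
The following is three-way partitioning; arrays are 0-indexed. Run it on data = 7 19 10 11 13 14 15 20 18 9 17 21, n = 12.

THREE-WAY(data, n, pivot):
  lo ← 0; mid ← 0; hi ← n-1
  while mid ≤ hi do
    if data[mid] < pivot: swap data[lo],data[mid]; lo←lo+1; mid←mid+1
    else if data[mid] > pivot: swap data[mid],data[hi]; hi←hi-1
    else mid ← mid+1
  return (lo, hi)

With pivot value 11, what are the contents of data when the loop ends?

7 9 10 11 14 15 20 18 13 17 21 19

pivot = 11; lo=0, mid=0, hi=11
data[mid]=7<11: swap data[0],data[0]; lo=1,mid=1 → 7 19 10 11 13 14 15 20 18 9 17 21
data[mid]=19>11: swap data[1],data[11]; hi=10 → 7 21 10 11 13 14 15 20 18 9 17 19
data[mid]=21>11: swap data[1],data[10]; hi=9 → 7 17 10 11 13 14 15 20 18 9 21 19
data[mid]=17>11: swap data[1],data[9]; hi=8 → 7 9 10 11 13 14 15 20 18 17 21 19
data[mid]=9<11: swap data[1],data[1]; lo=2,mid=2 → 7 9 10 11 13 14 15 20 18 17 21 19
data[mid]=10<11: swap data[2],data[2]; lo=3,mid=3 → 7 9 10 11 13 14 15 20 18 17 21 19
data[mid]=11=11: mid=4
data[mid]=13>11: swap data[4],data[8]; hi=7 → 7 9 10 11 18 14 15 20 13 17 21 19
data[mid]=18>11: swap data[4],data[7]; hi=6 → 7 9 10 11 20 14 15 18 13 17 21 19
data[mid]=20>11: swap data[4],data[6]; hi=5 → 7 9 10 11 15 14 20 18 13 17 21 19
data[mid]=15>11: swap data[4],data[5]; hi=4 → 7 9 10 11 14 15 20 18 13 17 21 19
data[mid]=14>11: swap data[4],data[4]; hi=3 → 7 9 10 11 14 15 20 18 13 17 21 19
end: lo=3, hi=3; data = 7 9 10 11 14 15 20 18 13 17 21 19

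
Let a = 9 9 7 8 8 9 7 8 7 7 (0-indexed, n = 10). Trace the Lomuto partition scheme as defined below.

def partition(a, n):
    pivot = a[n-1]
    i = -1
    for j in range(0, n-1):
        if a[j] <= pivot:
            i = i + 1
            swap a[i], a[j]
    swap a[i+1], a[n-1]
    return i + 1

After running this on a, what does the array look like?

pivot=7, i=-1
j=0: 9>7, skip
j=1: 9>7, skip
j=2: 7≤7, i=0, swap(0,2) ⇒ 7 9 9 8 8 9 7 8 7 7
j=3: 8>7, skip
j=4: 8>7, skip
j=5: 9>7, skip
j=6: 7≤7, i=1, swap(1,6) ⇒ 7 7 9 8 8 9 9 8 7 7
j=7: 8>7, skip
j=8: 7≤7, i=2, swap(2,8) ⇒ 7 7 7 8 8 9 9 8 9 7
swap(3,9) ⇒ 7 7 7 7 8 9 9 8 9 8; return 3

7 7 7 7 8 9 9 8 9 8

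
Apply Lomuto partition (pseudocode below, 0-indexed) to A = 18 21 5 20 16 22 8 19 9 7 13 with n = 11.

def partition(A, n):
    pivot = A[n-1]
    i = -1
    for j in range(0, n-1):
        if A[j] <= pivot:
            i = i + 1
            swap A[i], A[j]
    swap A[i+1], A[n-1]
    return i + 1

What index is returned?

pivot = A[10] = 13; i = -1
j=0: A[0]=18 > 13 → no swap
j=1: A[1]=21 > 13 → no swap
j=2: A[2]=5 ≤ 13 → i=0, swap A[0],A[2] → 5 21 18 20 16 22 8 19 9 7 13
j=3: A[3]=20 > 13 → no swap
j=4: A[4]=16 > 13 → no swap
j=5: A[5]=22 > 13 → no swap
j=6: A[6]=8 ≤ 13 → i=1, swap A[1],A[6] → 5 8 18 20 16 22 21 19 9 7 13
j=7: A[7]=19 > 13 → no swap
j=8: A[8]=9 ≤ 13 → i=2, swap A[2],A[8] → 5 8 9 20 16 22 21 19 18 7 13
j=9: A[9]=7 ≤ 13 → i=3, swap A[3],A[9] → 5 8 9 7 16 22 21 19 18 20 13
final swap A[4],A[10] → 5 8 9 7 13 22 21 19 18 20 16; return 4

4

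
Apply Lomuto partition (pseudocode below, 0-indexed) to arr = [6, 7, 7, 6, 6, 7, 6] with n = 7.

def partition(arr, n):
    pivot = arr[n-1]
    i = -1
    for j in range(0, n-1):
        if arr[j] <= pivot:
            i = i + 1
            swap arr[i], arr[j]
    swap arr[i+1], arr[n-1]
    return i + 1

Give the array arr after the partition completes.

[6, 6, 6, 6, 7, 7, 7]

pivot=6, i=-1
j=0: 6≤6, i=0, swap(0,0) ⇒ [6, 7, 7, 6, 6, 7, 6]
j=1: 7>6, skip
j=2: 7>6, skip
j=3: 6≤6, i=1, swap(1,3) ⇒ [6, 6, 7, 7, 6, 7, 6]
j=4: 6≤6, i=2, swap(2,4) ⇒ [6, 6, 6, 7, 7, 7, 6]
j=5: 7>6, skip
swap(3,6) ⇒ [6, 6, 6, 6, 7, 7, 7]; return 3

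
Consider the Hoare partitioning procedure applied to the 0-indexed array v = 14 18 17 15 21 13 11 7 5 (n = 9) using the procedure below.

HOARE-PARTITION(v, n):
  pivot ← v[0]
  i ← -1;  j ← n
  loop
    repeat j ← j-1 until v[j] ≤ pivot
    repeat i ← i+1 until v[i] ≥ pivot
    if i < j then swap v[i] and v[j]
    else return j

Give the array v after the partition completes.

pivot = v[0] = 14; i = -1, j = 9
j→8 (v[8]=5≤14), i→0 (v[0]=14≥14); i<j, swap → 5 18 17 15 21 13 11 7 14
j→7 (v[7]=7≤14), i→1 (v[1]=18≥14); i<j, swap → 5 7 17 15 21 13 11 18 14
j→6 (v[6]=11≤14), i→2 (v[2]=17≥14); i<j, swap → 5 7 11 15 21 13 17 18 14
j→5 (v[5]=13≤14), i→3 (v[3]=15≥14); i<j, swap → 5 7 11 13 21 15 17 18 14
j→3, i→4; i≥j, return j=3. v = 5 7 11 13 21 15 17 18 14

5 7 11 13 21 15 17 18 14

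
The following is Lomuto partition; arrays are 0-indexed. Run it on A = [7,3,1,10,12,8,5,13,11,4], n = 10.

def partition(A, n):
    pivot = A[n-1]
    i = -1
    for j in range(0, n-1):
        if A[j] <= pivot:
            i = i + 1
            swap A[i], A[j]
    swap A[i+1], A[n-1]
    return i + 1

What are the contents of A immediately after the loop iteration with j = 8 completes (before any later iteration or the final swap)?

pivot=4, i=-1
j=0: 7>4, skip
j=1: 3≤4, i=0, swap(0,1) ⇒ [3,7,1,10,12,8,5,13,11,4]
j=2: 1≤4, i=1, swap(1,2) ⇒ [3,1,7,10,12,8,5,13,11,4]
j=3: 10>4, skip
j=4: 12>4, skip
j=5: 8>4, skip
j=6: 5>4, skip
j=7: 13>4, skip
j=8: 11>4, skip
(after j=8) A = [3,1,7,10,12,8,5,13,11,4]

[3,1,7,10,12,8,5,13,11,4]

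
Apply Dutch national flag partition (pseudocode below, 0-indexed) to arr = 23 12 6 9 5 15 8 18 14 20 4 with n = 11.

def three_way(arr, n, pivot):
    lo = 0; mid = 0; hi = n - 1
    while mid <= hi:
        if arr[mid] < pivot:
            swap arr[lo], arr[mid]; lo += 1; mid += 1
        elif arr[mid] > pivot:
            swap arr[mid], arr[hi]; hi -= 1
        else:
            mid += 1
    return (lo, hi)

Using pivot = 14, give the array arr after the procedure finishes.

4 12 6 9 5 8 14 18 20 15 23

lo=0 mid=0 hi=10
23>14: swap(0,10), hi=9 ⇒ 4 12 6 9 5 15 8 18 14 20 23
4<14: swap(0,0), lo=1 mid=1 ⇒ 4 12 6 9 5 15 8 18 14 20 23
12<14: swap(1,1), lo=2 mid=2 ⇒ 4 12 6 9 5 15 8 18 14 20 23
6<14: swap(2,2), lo=3 mid=3 ⇒ 4 12 6 9 5 15 8 18 14 20 23
9<14: swap(3,3), lo=4 mid=4 ⇒ 4 12 6 9 5 15 8 18 14 20 23
5<14: swap(4,4), lo=5 mid=5 ⇒ 4 12 6 9 5 15 8 18 14 20 23
15>14: swap(5,9), hi=8 ⇒ 4 12 6 9 5 20 8 18 14 15 23
20>14: swap(5,8), hi=7 ⇒ 4 12 6 9 5 14 8 18 20 15 23
14=14: mid=6
8<14: swap(5,6), lo=6 mid=7 ⇒ 4 12 6 9 5 8 14 18 20 15 23
18>14: swap(7,7), hi=6 ⇒ 4 12 6 9 5 8 14 18 20 15 23
done. lo=6 hi=6; arr=4 12 6 9 5 8 14 18 20 15 23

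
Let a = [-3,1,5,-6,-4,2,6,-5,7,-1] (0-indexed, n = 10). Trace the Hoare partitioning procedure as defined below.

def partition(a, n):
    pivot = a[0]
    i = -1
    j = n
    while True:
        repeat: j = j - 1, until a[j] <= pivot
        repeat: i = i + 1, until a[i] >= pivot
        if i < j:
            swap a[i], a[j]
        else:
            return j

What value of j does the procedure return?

pivot = a[0] = -3; i = -1, j = 10
j→7 (a[7]=-5≤-3), i→0 (a[0]=-3≥-3); i<j, swap → [-5,1,5,-6,-4,2,6,-3,7,-1]
j→4 (a[4]=-4≤-3), i→1 (a[1]=1≥-3); i<j, swap → [-5,-4,5,-6,1,2,6,-3,7,-1]
j→3 (a[3]=-6≤-3), i→2 (a[2]=5≥-3); i<j, swap → [-5,-4,-6,5,1,2,6,-3,7,-1]
j→2, i→3; i≥j, return j=2. a = [-5,-4,-6,5,1,2,6,-3,7,-1]

2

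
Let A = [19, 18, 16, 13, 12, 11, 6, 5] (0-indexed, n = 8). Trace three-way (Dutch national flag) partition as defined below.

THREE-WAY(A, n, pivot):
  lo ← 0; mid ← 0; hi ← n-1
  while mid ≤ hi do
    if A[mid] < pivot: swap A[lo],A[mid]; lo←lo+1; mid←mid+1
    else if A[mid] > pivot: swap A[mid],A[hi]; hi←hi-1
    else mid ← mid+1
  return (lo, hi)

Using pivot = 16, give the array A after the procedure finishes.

[5, 6, 13, 12, 11, 16, 18, 19]

pivot = 16; lo=0, mid=0, hi=7
A[mid]=19>16: swap A[0],A[7]; hi=6 → [5, 18, 16, 13, 12, 11, 6, 19]
A[mid]=5<16: swap A[0],A[0]; lo=1,mid=1 → [5, 18, 16, 13, 12, 11, 6, 19]
A[mid]=18>16: swap A[1],A[6]; hi=5 → [5, 6, 16, 13, 12, 11, 18, 19]
A[mid]=6<16: swap A[1],A[1]; lo=2,mid=2 → [5, 6, 16, 13, 12, 11, 18, 19]
A[mid]=16=16: mid=3
A[mid]=13<16: swap A[2],A[3]; lo=3,mid=4 → [5, 6, 13, 16, 12, 11, 18, 19]
A[mid]=12<16: swap A[3],A[4]; lo=4,mid=5 → [5, 6, 13, 12, 16, 11, 18, 19]
A[mid]=11<16: swap A[4],A[5]; lo=5,mid=6 → [5, 6, 13, 12, 11, 16, 18, 19]
end: lo=5, hi=5; A = [5, 6, 13, 12, 11, 16, 18, 19]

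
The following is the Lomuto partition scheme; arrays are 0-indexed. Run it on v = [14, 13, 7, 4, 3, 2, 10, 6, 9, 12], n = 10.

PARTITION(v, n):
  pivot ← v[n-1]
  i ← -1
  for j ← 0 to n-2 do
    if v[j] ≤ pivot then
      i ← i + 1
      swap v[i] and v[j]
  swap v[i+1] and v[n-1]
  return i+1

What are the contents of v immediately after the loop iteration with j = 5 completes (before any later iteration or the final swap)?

pivot = v[9] = 12; i = -1
j=0: v[0]=14 > 12 → no swap
j=1: v[1]=13 > 12 → no swap
j=2: v[2]=7 ≤ 12 → i=0, swap v[0],v[2] → [7, 13, 14, 4, 3, 2, 10, 6, 9, 12]
j=3: v[3]=4 ≤ 12 → i=1, swap v[1],v[3] → [7, 4, 14, 13, 3, 2, 10, 6, 9, 12]
j=4: v[4]=3 ≤ 12 → i=2, swap v[2],v[4] → [7, 4, 3, 13, 14, 2, 10, 6, 9, 12]
j=5: v[5]=2 ≤ 12 → i=3, swap v[3],v[5] → [7, 4, 3, 2, 14, 13, 10, 6, 9, 12]
(after j=5) v = [7, 4, 3, 2, 14, 13, 10, 6, 9, 12]

[7, 4, 3, 2, 14, 13, 10, 6, 9, 12]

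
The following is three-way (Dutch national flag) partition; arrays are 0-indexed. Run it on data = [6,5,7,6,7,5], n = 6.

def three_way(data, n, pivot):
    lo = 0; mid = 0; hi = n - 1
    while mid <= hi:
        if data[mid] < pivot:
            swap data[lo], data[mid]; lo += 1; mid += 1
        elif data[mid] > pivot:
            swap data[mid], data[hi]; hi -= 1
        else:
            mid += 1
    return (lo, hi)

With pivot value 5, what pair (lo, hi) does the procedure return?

pivot = 5; lo=0, mid=0, hi=5
data[mid]=6>5: swap data[0],data[5]; hi=4 → [5,5,7,6,7,6]
data[mid]=5=5: mid=1
data[mid]=5=5: mid=2
data[mid]=7>5: swap data[2],data[4]; hi=3 → [5,5,7,6,7,6]
data[mid]=7>5: swap data[2],data[3]; hi=2 → [5,5,6,7,7,6]
data[mid]=6>5: swap data[2],data[2]; hi=1 → [5,5,6,7,7,6]
end: lo=0, hi=1; data = [5,5,6,7,7,6]

(0, 1)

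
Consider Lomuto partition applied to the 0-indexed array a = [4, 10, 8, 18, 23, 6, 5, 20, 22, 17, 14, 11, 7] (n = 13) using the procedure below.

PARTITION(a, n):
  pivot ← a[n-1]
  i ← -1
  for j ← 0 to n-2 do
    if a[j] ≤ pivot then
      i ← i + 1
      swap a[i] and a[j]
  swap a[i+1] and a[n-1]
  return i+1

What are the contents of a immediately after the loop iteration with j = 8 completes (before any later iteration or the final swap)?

[4, 6, 5, 18, 23, 10, 8, 20, 22, 17, 14, 11, 7]

pivot = a[12] = 7; i = -1
j=0: a[0]=4 ≤ 7 → i=0, swap a[0],a[0] (no change) → [4, 10, 8, 18, 23, 6, 5, 20, 22, 17, 14, 11, 7]
j=1: a[1]=10 > 7 → no swap
j=2: a[2]=8 > 7 → no swap
j=3: a[3]=18 > 7 → no swap
j=4: a[4]=23 > 7 → no swap
j=5: a[5]=6 ≤ 7 → i=1, swap a[1],a[5] → [4, 6, 8, 18, 23, 10, 5, 20, 22, 17, 14, 11, 7]
j=6: a[6]=5 ≤ 7 → i=2, swap a[2],a[6] → [4, 6, 5, 18, 23, 10, 8, 20, 22, 17, 14, 11, 7]
j=7: a[7]=20 > 7 → no swap
j=8: a[8]=22 > 7 → no swap
(after j=8) a = [4, 6, 5, 18, 23, 10, 8, 20, 22, 17, 14, 11, 7]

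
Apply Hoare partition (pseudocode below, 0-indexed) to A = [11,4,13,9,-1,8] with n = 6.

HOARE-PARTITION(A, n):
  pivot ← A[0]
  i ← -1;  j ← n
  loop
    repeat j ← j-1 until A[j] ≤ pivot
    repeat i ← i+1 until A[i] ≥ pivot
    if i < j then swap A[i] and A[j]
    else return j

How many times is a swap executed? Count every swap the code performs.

2

pivot = A[0] = 11; i = -1, j = 6
j→5 (A[5]=8≤11), i→0 (A[0]=11≥11); i<j, swap → [8,4,13,9,-1,11]
j→4 (A[4]=-1≤11), i→2 (A[2]=13≥11); i<j, swap → [8,4,-1,9,13,11]
j→3, i→4; i≥j, return j=3. A = [8,4,-1,9,13,11]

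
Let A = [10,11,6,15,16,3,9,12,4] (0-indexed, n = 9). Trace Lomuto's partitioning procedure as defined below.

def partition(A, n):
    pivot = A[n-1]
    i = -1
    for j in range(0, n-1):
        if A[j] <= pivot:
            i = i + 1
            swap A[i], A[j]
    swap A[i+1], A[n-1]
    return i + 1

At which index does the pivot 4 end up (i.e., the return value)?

pivot=4, i=-1
j=0: 10>4, skip
j=1: 11>4, skip
j=2: 6>4, skip
j=3: 15>4, skip
j=4: 16>4, skip
j=5: 3≤4, i=0, swap(0,5) ⇒ [3,11,6,15,16,10,9,12,4]
j=6: 9>4, skip
j=7: 12>4, skip
swap(1,8) ⇒ [3,4,6,15,16,10,9,12,11]; return 1

1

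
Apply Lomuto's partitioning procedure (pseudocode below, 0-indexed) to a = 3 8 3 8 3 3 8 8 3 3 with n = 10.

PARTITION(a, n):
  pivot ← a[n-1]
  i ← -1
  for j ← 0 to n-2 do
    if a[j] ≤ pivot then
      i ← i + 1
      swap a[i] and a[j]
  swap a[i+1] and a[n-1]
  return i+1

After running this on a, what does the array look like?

pivot = a[9] = 3; i = -1
j=0: a[0]=3 ≤ 3 → i=0, swap a[0],a[0] (no change) → 3 8 3 8 3 3 8 8 3 3
j=1: a[1]=8 > 3 → no swap
j=2: a[2]=3 ≤ 3 → i=1, swap a[1],a[2] → 3 3 8 8 3 3 8 8 3 3
j=3: a[3]=8 > 3 → no swap
j=4: a[4]=3 ≤ 3 → i=2, swap a[2],a[4] → 3 3 3 8 8 3 8 8 3 3
j=5: a[5]=3 ≤ 3 → i=3, swap a[3],a[5] → 3 3 3 3 8 8 8 8 3 3
j=6: a[6]=8 > 3 → no swap
j=7: a[7]=8 > 3 → no swap
j=8: a[8]=3 ≤ 3 → i=4, swap a[4],a[8] → 3 3 3 3 3 8 8 8 8 3
final swap a[5],a[9] → 3 3 3 3 3 3 8 8 8 8; return 5

3 3 3 3 3 3 8 8 8 8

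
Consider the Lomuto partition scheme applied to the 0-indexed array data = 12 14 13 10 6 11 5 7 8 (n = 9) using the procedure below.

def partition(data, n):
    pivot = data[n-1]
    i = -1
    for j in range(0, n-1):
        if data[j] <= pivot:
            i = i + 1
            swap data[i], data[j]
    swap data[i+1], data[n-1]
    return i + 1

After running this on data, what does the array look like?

6 5 7 8 12 11 14 13 10

pivot=8, i=-1
j=0: 12>8, skip
j=1: 14>8, skip
j=2: 13>8, skip
j=3: 10>8, skip
j=4: 6≤8, i=0, swap(0,4) ⇒ 6 14 13 10 12 11 5 7 8
j=5: 11>8, skip
j=6: 5≤8, i=1, swap(1,6) ⇒ 6 5 13 10 12 11 14 7 8
j=7: 7≤8, i=2, swap(2,7) ⇒ 6 5 7 10 12 11 14 13 8
swap(3,8) ⇒ 6 5 7 8 12 11 14 13 10; return 3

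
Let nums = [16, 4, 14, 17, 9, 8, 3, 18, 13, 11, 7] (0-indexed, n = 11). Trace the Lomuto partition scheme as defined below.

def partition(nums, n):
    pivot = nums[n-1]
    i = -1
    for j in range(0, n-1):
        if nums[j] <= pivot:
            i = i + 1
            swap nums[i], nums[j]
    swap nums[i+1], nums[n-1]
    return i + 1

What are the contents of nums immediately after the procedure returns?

[4, 3, 7, 17, 9, 8, 16, 18, 13, 11, 14]

pivot = nums[10] = 7; i = -1
j=0: nums[0]=16 > 7 → no swap
j=1: nums[1]=4 ≤ 7 → i=0, swap nums[0],nums[1] → [4, 16, 14, 17, 9, 8, 3, 18, 13, 11, 7]
j=2: nums[2]=14 > 7 → no swap
j=3: nums[3]=17 > 7 → no swap
j=4: nums[4]=9 > 7 → no swap
j=5: nums[5]=8 > 7 → no swap
j=6: nums[6]=3 ≤ 7 → i=1, swap nums[1],nums[6] → [4, 3, 14, 17, 9, 8, 16, 18, 13, 11, 7]
j=7: nums[7]=18 > 7 → no swap
j=8: nums[8]=13 > 7 → no swap
j=9: nums[9]=11 > 7 → no swap
final swap nums[2],nums[10] → [4, 3, 7, 17, 9, 8, 16, 18, 13, 11, 14]; return 2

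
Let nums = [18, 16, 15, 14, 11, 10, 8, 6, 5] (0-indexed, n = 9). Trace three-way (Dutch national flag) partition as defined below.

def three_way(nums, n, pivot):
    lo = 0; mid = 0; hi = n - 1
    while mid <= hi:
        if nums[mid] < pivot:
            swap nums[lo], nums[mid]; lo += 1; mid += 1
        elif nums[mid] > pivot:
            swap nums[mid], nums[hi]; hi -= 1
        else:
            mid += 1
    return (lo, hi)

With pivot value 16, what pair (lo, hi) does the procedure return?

lo=0 mid=0 hi=8
18>16: swap(0,8), hi=7 ⇒ [5, 16, 15, 14, 11, 10, 8, 6, 18]
5<16: swap(0,0), lo=1 mid=1 ⇒ [5, 16, 15, 14, 11, 10, 8, 6, 18]
16=16: mid=2
15<16: swap(1,2), lo=2 mid=3 ⇒ [5, 15, 16, 14, 11, 10, 8, 6, 18]
14<16: swap(2,3), lo=3 mid=4 ⇒ [5, 15, 14, 16, 11, 10, 8, 6, 18]
11<16: swap(3,4), lo=4 mid=5 ⇒ [5, 15, 14, 11, 16, 10, 8, 6, 18]
10<16: swap(4,5), lo=5 mid=6 ⇒ [5, 15, 14, 11, 10, 16, 8, 6, 18]
8<16: swap(5,6), lo=6 mid=7 ⇒ [5, 15, 14, 11, 10, 8, 16, 6, 18]
6<16: swap(6,7), lo=7 mid=8 ⇒ [5, 15, 14, 11, 10, 8, 6, 16, 18]
done. lo=7 hi=7; nums=[5, 15, 14, 11, 10, 8, 6, 16, 18]

(7, 7)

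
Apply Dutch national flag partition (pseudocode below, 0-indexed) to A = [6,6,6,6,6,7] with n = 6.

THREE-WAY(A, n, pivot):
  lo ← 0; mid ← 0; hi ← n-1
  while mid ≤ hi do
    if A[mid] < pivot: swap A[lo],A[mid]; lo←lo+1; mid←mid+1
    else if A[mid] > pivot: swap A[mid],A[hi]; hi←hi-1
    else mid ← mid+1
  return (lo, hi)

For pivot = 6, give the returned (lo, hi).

(0, 4)

pivot = 6; lo=0, mid=0, hi=5
A[mid]=6=6: mid=1
A[mid]=6=6: mid=2
A[mid]=6=6: mid=3
A[mid]=6=6: mid=4
A[mid]=6=6: mid=5
A[mid]=7>6: swap A[5],A[5]; hi=4 → [6,6,6,6,6,7]
end: lo=0, hi=4; A = [6,6,6,6,6,7]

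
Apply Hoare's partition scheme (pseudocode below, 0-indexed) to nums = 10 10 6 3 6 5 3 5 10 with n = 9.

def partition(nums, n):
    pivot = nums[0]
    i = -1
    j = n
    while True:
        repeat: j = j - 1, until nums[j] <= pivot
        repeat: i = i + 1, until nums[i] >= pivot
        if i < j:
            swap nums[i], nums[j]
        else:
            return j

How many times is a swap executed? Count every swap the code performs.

2

pivot=10
j stops at 8 (10), i stops at 0 (10); swap ⇒ 10 10 6 3 6 5 3 5 10
j stops at 7 (5), i stops at 1 (10); swap ⇒ 10 5 6 3 6 5 3 10 10
j stops at 6, i stops at 7; i≥j ⇒ return 6. nums=10 5 6 3 6 5 3 10 10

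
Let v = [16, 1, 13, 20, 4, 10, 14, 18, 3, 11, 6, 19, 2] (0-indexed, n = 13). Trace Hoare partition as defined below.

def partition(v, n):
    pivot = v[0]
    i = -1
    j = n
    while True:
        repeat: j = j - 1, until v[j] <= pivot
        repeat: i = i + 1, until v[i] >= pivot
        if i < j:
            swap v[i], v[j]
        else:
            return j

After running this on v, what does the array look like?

pivot = v[0] = 16; i = -1, j = 13
j→12 (v[12]=2≤16), i→0 (v[0]=16≥16); i<j, swap → [2, 1, 13, 20, 4, 10, 14, 18, 3, 11, 6, 19, 16]
j→10 (v[10]=6≤16), i→3 (v[3]=20≥16); i<j, swap → [2, 1, 13, 6, 4, 10, 14, 18, 3, 11, 20, 19, 16]
j→9 (v[9]=11≤16), i→7 (v[7]=18≥16); i<j, swap → [2, 1, 13, 6, 4, 10, 14, 11, 3, 18, 20, 19, 16]
j→8, i→9; i≥j, return j=8. v = [2, 1, 13, 6, 4, 10, 14, 11, 3, 18, 20, 19, 16]

[2, 1, 13, 6, 4, 10, 14, 11, 3, 18, 20, 19, 16]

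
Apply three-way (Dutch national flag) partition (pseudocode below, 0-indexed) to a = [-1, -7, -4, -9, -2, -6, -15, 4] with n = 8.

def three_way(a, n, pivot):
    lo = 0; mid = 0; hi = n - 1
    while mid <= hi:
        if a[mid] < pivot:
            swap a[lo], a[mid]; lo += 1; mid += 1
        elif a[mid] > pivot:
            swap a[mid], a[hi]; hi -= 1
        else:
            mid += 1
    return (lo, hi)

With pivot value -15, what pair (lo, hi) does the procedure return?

lo=0 mid=0 hi=7
-1>-15: swap(0,7), hi=6 ⇒ [4, -7, -4, -9, -2, -6, -15, -1]
4>-15: swap(0,6), hi=5 ⇒ [-15, -7, -4, -9, -2, -6, 4, -1]
-15=-15: mid=1
-7>-15: swap(1,5), hi=4 ⇒ [-15, -6, -4, -9, -2, -7, 4, -1]
-6>-15: swap(1,4), hi=3 ⇒ [-15, -2, -4, -9, -6, -7, 4, -1]
-2>-15: swap(1,3), hi=2 ⇒ [-15, -9, -4, -2, -6, -7, 4, -1]
-9>-15: swap(1,2), hi=1 ⇒ [-15, -4, -9, -2, -6, -7, 4, -1]
-4>-15: swap(1,1), hi=0 ⇒ [-15, -4, -9, -2, -6, -7, 4, -1]
done. lo=0 hi=0; a=[-15, -4, -9, -2, -6, -7, 4, -1]

(0, 0)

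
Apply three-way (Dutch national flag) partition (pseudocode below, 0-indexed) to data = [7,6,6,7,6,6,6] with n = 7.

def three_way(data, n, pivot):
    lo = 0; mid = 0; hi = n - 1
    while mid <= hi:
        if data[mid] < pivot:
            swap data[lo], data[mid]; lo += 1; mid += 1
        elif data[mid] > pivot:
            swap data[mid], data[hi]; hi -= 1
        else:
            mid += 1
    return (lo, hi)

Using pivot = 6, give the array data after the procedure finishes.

[6,6,6,6,6,7,7]

lo=0 mid=0 hi=6
7>6: swap(0,6), hi=5 ⇒ [6,6,6,7,6,6,7]
6=6: mid=1
6=6: mid=2
6=6: mid=3
7>6: swap(3,5), hi=4 ⇒ [6,6,6,6,6,7,7]
6=6: mid=4
6=6: mid=5
done. lo=0 hi=4; data=[6,6,6,6,6,7,7]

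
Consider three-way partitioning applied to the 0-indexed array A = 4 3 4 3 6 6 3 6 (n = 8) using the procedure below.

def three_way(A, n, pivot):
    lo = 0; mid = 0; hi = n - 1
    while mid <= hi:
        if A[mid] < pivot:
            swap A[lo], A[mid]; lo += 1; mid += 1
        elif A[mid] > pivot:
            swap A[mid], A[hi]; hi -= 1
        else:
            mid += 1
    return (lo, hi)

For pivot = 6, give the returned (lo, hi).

(5, 7)

pivot = 6; lo=0, mid=0, hi=7
A[mid]=4<6: swap A[0],A[0]; lo=1,mid=1 → 4 3 4 3 6 6 3 6
A[mid]=3<6: swap A[1],A[1]; lo=2,mid=2 → 4 3 4 3 6 6 3 6
A[mid]=4<6: swap A[2],A[2]; lo=3,mid=3 → 4 3 4 3 6 6 3 6
A[mid]=3<6: swap A[3],A[3]; lo=4,mid=4 → 4 3 4 3 6 6 3 6
A[mid]=6=6: mid=5
A[mid]=6=6: mid=6
A[mid]=3<6: swap A[4],A[6]; lo=5,mid=7 → 4 3 4 3 3 6 6 6
A[mid]=6=6: mid=8
end: lo=5, hi=7; A = 4 3 4 3 3 6 6 6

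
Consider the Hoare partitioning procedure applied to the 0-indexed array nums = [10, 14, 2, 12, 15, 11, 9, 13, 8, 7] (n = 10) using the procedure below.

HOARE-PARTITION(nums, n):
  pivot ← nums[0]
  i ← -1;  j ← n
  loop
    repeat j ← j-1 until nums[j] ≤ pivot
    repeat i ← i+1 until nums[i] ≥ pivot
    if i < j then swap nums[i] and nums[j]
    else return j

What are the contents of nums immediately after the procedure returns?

pivot=10
j stops at 9 (7), i stops at 0 (10); swap ⇒ [7, 14, 2, 12, 15, 11, 9, 13, 8, 10]
j stops at 8 (8), i stops at 1 (14); swap ⇒ [7, 8, 2, 12, 15, 11, 9, 13, 14, 10]
j stops at 6 (9), i stops at 3 (12); swap ⇒ [7, 8, 2, 9, 15, 11, 12, 13, 14, 10]
j stops at 3, i stops at 4; i≥j ⇒ return 3. nums=[7, 8, 2, 9, 15, 11, 12, 13, 14, 10]

[7, 8, 2, 9, 15, 11, 12, 13, 14, 10]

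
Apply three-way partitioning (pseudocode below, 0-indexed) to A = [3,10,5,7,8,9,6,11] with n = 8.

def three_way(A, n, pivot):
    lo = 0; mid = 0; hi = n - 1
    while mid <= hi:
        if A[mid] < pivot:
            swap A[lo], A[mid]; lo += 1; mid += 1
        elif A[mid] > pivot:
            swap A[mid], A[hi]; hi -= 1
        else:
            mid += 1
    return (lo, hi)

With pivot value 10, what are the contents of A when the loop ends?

[3,5,7,8,9,6,10,11]

pivot = 10; lo=0, mid=0, hi=7
A[mid]=3<10: swap A[0],A[0]; lo=1,mid=1 → [3,10,5,7,8,9,6,11]
A[mid]=10=10: mid=2
A[mid]=5<10: swap A[1],A[2]; lo=2,mid=3 → [3,5,10,7,8,9,6,11]
A[mid]=7<10: swap A[2],A[3]; lo=3,mid=4 → [3,5,7,10,8,9,6,11]
A[mid]=8<10: swap A[3],A[4]; lo=4,mid=5 → [3,5,7,8,10,9,6,11]
A[mid]=9<10: swap A[4],A[5]; lo=5,mid=6 → [3,5,7,8,9,10,6,11]
A[mid]=6<10: swap A[5],A[6]; lo=6,mid=7 → [3,5,7,8,9,6,10,11]
A[mid]=11>10: swap A[7],A[7]; hi=6 → [3,5,7,8,9,6,10,11]
end: lo=6, hi=6; A = [3,5,7,8,9,6,10,11]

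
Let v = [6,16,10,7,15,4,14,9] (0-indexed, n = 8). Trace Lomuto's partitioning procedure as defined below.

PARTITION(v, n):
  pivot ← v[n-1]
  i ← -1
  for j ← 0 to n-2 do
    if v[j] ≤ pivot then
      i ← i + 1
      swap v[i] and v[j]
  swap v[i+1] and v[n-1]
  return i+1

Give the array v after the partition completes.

[6,7,4,9,15,10,14,16]

pivot = v[7] = 9; i = -1
j=0: v[0]=6 ≤ 9 → i=0, swap v[0],v[0] (no change) → [6,16,10,7,15,4,14,9]
j=1: v[1]=16 > 9 → no swap
j=2: v[2]=10 > 9 → no swap
j=3: v[3]=7 ≤ 9 → i=1, swap v[1],v[3] → [6,7,10,16,15,4,14,9]
j=4: v[4]=15 > 9 → no swap
j=5: v[5]=4 ≤ 9 → i=2, swap v[2],v[5] → [6,7,4,16,15,10,14,9]
j=6: v[6]=14 > 9 → no swap
final swap v[3],v[7] → [6,7,4,9,15,10,14,16]; return 3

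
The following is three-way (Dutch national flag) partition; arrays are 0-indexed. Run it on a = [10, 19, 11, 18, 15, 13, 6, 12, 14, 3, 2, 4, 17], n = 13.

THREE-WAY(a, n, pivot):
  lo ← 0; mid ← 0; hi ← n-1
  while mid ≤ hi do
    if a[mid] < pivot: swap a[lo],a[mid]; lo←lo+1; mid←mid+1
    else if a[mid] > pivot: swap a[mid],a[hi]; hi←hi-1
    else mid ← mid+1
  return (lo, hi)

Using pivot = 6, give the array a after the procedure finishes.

lo=0 mid=0 hi=12
10>6: swap(0,12), hi=11 ⇒ [17, 19, 11, 18, 15, 13, 6, 12, 14, 3, 2, 4, 10]
17>6: swap(0,11), hi=10 ⇒ [4, 19, 11, 18, 15, 13, 6, 12, 14, 3, 2, 17, 10]
4<6: swap(0,0), lo=1 mid=1 ⇒ [4, 19, 11, 18, 15, 13, 6, 12, 14, 3, 2, 17, 10]
19>6: swap(1,10), hi=9 ⇒ [4, 2, 11, 18, 15, 13, 6, 12, 14, 3, 19, 17, 10]
2<6: swap(1,1), lo=2 mid=2 ⇒ [4, 2, 11, 18, 15, 13, 6, 12, 14, 3, 19, 17, 10]
11>6: swap(2,9), hi=8 ⇒ [4, 2, 3, 18, 15, 13, 6, 12, 14, 11, 19, 17, 10]
3<6: swap(2,2), lo=3 mid=3 ⇒ [4, 2, 3, 18, 15, 13, 6, 12, 14, 11, 19, 17, 10]
18>6: swap(3,8), hi=7 ⇒ [4, 2, 3, 14, 15, 13, 6, 12, 18, 11, 19, 17, 10]
14>6: swap(3,7), hi=6 ⇒ [4, 2, 3, 12, 15, 13, 6, 14, 18, 11, 19, 17, 10]
12>6: swap(3,6), hi=5 ⇒ [4, 2, 3, 6, 15, 13, 12, 14, 18, 11, 19, 17, 10]
6=6: mid=4
15>6: swap(4,5), hi=4 ⇒ [4, 2, 3, 6, 13, 15, 12, 14, 18, 11, 19, 17, 10]
13>6: swap(4,4), hi=3 ⇒ [4, 2, 3, 6, 13, 15, 12, 14, 18, 11, 19, 17, 10]
done. lo=3 hi=3; a=[4, 2, 3, 6, 13, 15, 12, 14, 18, 11, 19, 17, 10]

[4, 2, 3, 6, 13, 15, 12, 14, 18, 11, 19, 17, 10]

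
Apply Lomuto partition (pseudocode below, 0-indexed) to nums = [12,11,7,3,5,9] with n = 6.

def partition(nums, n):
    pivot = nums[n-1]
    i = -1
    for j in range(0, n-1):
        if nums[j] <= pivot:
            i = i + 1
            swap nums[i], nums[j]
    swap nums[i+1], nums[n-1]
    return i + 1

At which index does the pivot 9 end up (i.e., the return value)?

3

pivot=9, i=-1
j=0: 12>9, skip
j=1: 11>9, skip
j=2: 7≤9, i=0, swap(0,2) ⇒ [7,11,12,3,5,9]
j=3: 3≤9, i=1, swap(1,3) ⇒ [7,3,12,11,5,9]
j=4: 5≤9, i=2, swap(2,4) ⇒ [7,3,5,11,12,9]
swap(3,5) ⇒ [7,3,5,9,12,11]; return 3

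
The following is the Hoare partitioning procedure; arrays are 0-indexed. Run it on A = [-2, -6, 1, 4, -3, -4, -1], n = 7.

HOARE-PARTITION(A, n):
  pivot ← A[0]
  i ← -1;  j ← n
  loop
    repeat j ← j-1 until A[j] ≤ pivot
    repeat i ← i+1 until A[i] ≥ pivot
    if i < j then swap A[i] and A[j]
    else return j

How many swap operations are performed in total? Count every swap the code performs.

pivot=-2
j stops at 5 (-4), i stops at 0 (-2); swap ⇒ [-4, -6, 1, 4, -3, -2, -1]
j stops at 4 (-3), i stops at 2 (1); swap ⇒ [-4, -6, -3, 4, 1, -2, -1]
j stops at 2, i stops at 3; i≥j ⇒ return 2. A=[-4, -6, -3, 4, 1, -2, -1]

2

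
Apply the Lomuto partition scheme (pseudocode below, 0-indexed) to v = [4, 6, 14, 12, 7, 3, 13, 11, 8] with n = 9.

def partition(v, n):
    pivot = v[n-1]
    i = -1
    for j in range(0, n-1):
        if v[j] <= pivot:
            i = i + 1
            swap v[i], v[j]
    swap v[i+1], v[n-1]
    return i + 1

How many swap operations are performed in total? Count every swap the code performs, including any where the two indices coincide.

pivot = v[8] = 8; i = -1
j=0: v[0]=4 ≤ 8 → i=0, swap v[0],v[0] (no change) → [4, 6, 14, 12, 7, 3, 13, 11, 8]
j=1: v[1]=6 ≤ 8 → i=1, swap v[1],v[1] (no change) → [4, 6, 14, 12, 7, 3, 13, 11, 8]
j=2: v[2]=14 > 8 → no swap
j=3: v[3]=12 > 8 → no swap
j=4: v[4]=7 ≤ 8 → i=2, swap v[2],v[4] → [4, 6, 7, 12, 14, 3, 13, 11, 8]
j=5: v[5]=3 ≤ 8 → i=3, swap v[3],v[5] → [4, 6, 7, 3, 14, 12, 13, 11, 8]
j=6: v[6]=13 > 8 → no swap
j=7: v[7]=11 > 8 → no swap
final swap v[4],v[8] → [4, 6, 7, 3, 8, 12, 13, 11, 14]; return 4

5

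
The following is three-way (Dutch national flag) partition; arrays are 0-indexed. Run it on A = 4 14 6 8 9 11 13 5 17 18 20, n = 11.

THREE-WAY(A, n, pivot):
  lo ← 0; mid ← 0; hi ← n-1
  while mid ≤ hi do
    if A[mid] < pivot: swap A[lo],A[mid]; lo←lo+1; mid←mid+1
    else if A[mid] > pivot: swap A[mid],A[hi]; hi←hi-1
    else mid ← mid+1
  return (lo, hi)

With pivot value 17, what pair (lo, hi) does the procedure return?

lo=0 mid=0 hi=10
4<17: swap(0,0), lo=1 mid=1 ⇒ 4 14 6 8 9 11 13 5 17 18 20
14<17: swap(1,1), lo=2 mid=2 ⇒ 4 14 6 8 9 11 13 5 17 18 20
6<17: swap(2,2), lo=3 mid=3 ⇒ 4 14 6 8 9 11 13 5 17 18 20
8<17: swap(3,3), lo=4 mid=4 ⇒ 4 14 6 8 9 11 13 5 17 18 20
9<17: swap(4,4), lo=5 mid=5 ⇒ 4 14 6 8 9 11 13 5 17 18 20
11<17: swap(5,5), lo=6 mid=6 ⇒ 4 14 6 8 9 11 13 5 17 18 20
13<17: swap(6,6), lo=7 mid=7 ⇒ 4 14 6 8 9 11 13 5 17 18 20
5<17: swap(7,7), lo=8 mid=8 ⇒ 4 14 6 8 9 11 13 5 17 18 20
17=17: mid=9
18>17: swap(9,10), hi=9 ⇒ 4 14 6 8 9 11 13 5 17 20 18
20>17: swap(9,9), hi=8 ⇒ 4 14 6 8 9 11 13 5 17 20 18
done. lo=8 hi=8; A=4 14 6 8 9 11 13 5 17 20 18

(8, 8)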